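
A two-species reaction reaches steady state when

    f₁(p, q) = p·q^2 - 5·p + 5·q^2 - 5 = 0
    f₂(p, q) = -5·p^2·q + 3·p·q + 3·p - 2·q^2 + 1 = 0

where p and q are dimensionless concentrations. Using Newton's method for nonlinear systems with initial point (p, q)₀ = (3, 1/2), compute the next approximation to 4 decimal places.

(0.1569, 1.0619)

At (3, 1/2): F = (-18.0000, -8.5000).
Jacobian J = [[q^2 - 5, 2·p·q + 10·q], [-10·p·q + 3·q + 3, -5·p^2 + 3·p - 4·q]].
At the point, J = [[-4.7500, 8.0000], [-10.5000, -38.0000]] (det J = 264.5000).
Solving J·Δ = −F gives Δ = (-2.8431, 0.5619).
Then the next iterate is (p, q)₁ = (0.1569, 1.0619).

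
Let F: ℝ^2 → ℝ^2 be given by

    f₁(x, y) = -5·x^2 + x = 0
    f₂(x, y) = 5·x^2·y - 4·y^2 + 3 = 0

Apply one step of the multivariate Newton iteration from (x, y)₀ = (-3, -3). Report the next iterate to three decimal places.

At (-3, -3): F = (-48.000, -168.000).
Jacobian J = [[-10·x + 1, 0], [10·x·y, 5·x^2 - 8·y]].
At the point, J = [[31.000, 0.000], [90.000, 69.000]] (det J = 2139.000).
Solving J·Δ = −F gives Δ = (1.548, 0.415).
Then the next iterate is (x, y)₁ = (-1.452, -2.585).

(-1.452, -2.585)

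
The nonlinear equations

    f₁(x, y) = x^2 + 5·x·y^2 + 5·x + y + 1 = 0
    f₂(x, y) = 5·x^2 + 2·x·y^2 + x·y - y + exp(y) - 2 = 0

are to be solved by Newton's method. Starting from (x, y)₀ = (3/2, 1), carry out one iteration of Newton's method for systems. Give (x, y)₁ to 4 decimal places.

At (3/2, 1): F = (19.2500, 15.468282).
Jacobian J = [[2·x + 5·y^2 + 5, 10·x·y + 1], [10·x + 2·y^2 + y, 4·x·y + x + exp(y) - 1]].
At the point, J = [[13.0000, 16.0000], [18.0000, 9.218282]] (det J = -168.162336).
Solving J·Δ = −F gives Δ = (-0.4165, -0.8647).
Then the next iterate is (x, y)₁ = (1.0835, 0.1353).

(1.0835, 0.1353)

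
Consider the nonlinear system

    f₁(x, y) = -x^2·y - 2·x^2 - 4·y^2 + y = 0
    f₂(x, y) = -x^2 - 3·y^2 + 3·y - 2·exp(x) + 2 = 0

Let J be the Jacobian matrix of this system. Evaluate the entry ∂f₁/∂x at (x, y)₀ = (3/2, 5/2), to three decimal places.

-13.500

∂f₁/∂x = -2·x·y - 4·x.
At (3/2, 5/2) this is -13.500.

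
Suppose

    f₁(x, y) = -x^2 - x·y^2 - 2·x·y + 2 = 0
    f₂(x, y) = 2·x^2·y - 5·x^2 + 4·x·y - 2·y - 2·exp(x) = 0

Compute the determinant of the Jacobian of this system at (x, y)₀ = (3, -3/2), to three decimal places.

135.513

J = [[-2·x - y^2 - 2·y, -2·x·y - 2·x], [4·x·y - 10·x + 4·y - 2·exp(x), 2·x^2 + 4·x - 2]].
At the point, J = [[-5.250, 3.000], [-94.17107, 28.000]].
det J = 135.513.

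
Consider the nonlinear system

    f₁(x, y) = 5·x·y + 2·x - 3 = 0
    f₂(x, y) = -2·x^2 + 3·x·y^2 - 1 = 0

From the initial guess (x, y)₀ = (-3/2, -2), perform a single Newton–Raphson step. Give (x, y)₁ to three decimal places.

(-3.083, 0.889)

At (-3/2, -2): F = (9.000, -23.500).
Jacobian J = [[5·y + 2, 5·x], [-4·x + 3·y^2, 6·x·y]].
At the point, J = [[-8.000, -7.500], [18.000, 18.000]] (det J = -9.000).
Solving J·Δ = −F gives Δ = (-1.583, 2.889).
Then the next iterate is (x, y)₁ = (-3.083, 0.889).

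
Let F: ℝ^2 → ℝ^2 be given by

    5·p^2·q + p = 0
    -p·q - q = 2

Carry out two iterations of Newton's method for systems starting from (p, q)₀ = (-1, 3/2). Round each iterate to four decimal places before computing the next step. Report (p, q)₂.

(-5.7390, 10.5253)

At (-1, 3/2): F = (6.5000, -2.0000).
Jacobian J = [[10·p·q + 1, 5·p^2], [-q, -p - 1]].
At the point, J = [[-14.0000, 5.0000], [-1.5000, 0.0000]] (det J = 7.5000).
Solving J·Δ = −F gives Δ = (-1.3333, -5.0333).
Then the next iterate is (p, q)₁ = (-2.3333, -3.5333).
Round to (-2.3333, -3.5333) and repeat: F = (-98.514830, -6.710949), J = [[83.442489, 27.221444], [3.5333, 1.3333]].
Δ = (-3.4057, 14.0586), so (p, q)₂ = (-5.7390, 10.5253).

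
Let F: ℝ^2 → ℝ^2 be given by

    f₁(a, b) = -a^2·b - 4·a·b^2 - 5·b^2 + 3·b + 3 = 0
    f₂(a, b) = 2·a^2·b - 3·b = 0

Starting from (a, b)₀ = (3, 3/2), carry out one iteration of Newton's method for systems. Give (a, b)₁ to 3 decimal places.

(2.182, 0.982)

At (3, 3/2): F = (-44.250, 22.500).
Jacobian J = [[-2·a·b - 4·b^2, -a^2 - 8·a·b - 10·b + 3], [4·a·b, 2·a^2 - 3]].
At the point, J = [[-18.000, -57.000], [18.000, 15.000]] (det J = 756.000).
Solving J·Δ = −F gives Δ = (-0.818, -0.518).
Then the next iterate is (a, b)₁ = (2.182, 0.982).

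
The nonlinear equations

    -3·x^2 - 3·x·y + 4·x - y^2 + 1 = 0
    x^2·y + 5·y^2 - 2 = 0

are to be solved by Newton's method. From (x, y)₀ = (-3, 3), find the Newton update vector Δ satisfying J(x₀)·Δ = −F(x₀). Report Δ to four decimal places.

At (-3, 3): F = (-20.0000, 70.0000).
Jacobian J = [[-6·x - 3·y + 4, -3·x - 2·y], [2·x·y, x^2 + 10·y]].
At the point, J = [[13.0000, 3.0000], [-18.0000, 39.0000]] (det J = 561.0000).
Solving J·Δ = −F gives Δ = (1.7647, -0.9804).

(1.7647, -0.9804)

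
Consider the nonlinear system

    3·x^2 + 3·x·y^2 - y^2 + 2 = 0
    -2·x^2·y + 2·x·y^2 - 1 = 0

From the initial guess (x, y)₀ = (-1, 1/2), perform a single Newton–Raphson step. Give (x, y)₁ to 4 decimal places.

(-0.1613, 0.3992)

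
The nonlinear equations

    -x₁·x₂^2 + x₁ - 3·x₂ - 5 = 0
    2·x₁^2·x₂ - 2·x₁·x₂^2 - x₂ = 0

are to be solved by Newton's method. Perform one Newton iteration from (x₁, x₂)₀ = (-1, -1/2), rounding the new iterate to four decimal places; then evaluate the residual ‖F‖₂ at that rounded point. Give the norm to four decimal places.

At (-1, -1/2): F = (-4.2500, 0.0000).
Jacobian J = [[-x₂^2 + 1, -2·x₁·x₂ - 3], [4·x₁·x₂ - 2·x₂^2, 2·x₁^2 - 4·x₁·x₂ - 1]].
At the point, J = [[0.7500, -4.0000], [1.5000, -1.0000]] (det J = 5.2500).
Solving J·Δ = −F gives Δ = (-0.8095, -1.2143).
Then the next iterate is (x₁, x₂)₁ = (-1.8095, -1.7143).
Re-evaluating at (-1.8095, -1.7143): F = (3.651203, 1.123674), so ‖F‖₂ = 3.8202.

3.8202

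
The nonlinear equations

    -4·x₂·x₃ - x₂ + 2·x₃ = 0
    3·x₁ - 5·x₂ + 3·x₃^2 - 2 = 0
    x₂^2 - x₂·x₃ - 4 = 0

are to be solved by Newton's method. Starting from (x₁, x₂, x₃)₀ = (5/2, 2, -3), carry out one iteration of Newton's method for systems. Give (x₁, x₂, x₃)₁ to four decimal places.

(8.4667, 1.8000, -0.7000)

At (5/2, 2, -3): F = (16.0000, 22.5000, 6.0000).
Jacobian J = [[0, -4·x₃ - 1, -4·x₂ + 2], [3, -5, 6·x₃], [0, 2·x₂ - x₃, -x₂]].
At the point, J = [[0.0000, 11.0000, -6.0000], [3.0000, -5.0000, -18.0000], [0.0000, 7.0000, -2.0000]] (det J = -60.0000).
Solving J·Δ = −F gives Δ = (5.9667, -0.2000, 2.3000).
Then the next iterate is (x₁, x₂, x₃)₁ = (8.4667, 1.8000, -0.7000).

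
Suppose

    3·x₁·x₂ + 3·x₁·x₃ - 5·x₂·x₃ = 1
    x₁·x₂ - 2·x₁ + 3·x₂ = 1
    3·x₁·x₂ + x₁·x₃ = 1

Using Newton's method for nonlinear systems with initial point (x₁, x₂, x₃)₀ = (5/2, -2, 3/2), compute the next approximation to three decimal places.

(-5.600, -4.800, 0.220)

At (5/2, -2, 3/2): F = (10.250, -17.000, -12.250).
Jacobian J = [[3·x₂ + 3·x₃, 3·x₁ - 5·x₃, 3·x₁ - 5·x₂], [x₂ - 2, x₁ + 3, 0], [3·x₂ + x₃, 3·x₁, x₁]].
At the point, J = [[-1.500, 0.000, 17.500], [-4.000, 5.500, 0.000], [-4.500, 7.500, 2.500]] (det J = -112.500).
Solving J·Δ = −F gives Δ = (-8.100, -2.800, -1.280).
Then the next iterate is (x₁, x₂, x₃)₁ = (-5.600, -4.800, 0.220).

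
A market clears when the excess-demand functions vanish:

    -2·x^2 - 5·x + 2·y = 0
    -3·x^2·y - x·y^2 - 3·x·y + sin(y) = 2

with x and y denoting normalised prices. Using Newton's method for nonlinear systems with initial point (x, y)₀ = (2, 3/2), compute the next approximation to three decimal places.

At (2, 3/2): F = (-15.000, -32.50251).
Jacobian J = [[-4·x - 5, 2], [-6·x·y - y^2 - 3·y, -3·x^2 - 2·x·y - 3·x + cos(y)]].
At the point, J = [[-13.000, 2.000], [-24.750, -23.92926]] (det J = 360.58042).
Solving J·Δ = −F gives Δ = (-1.176, -0.142).
Then the next iterate is (x, y)₁ = (0.824, 1.358).

(0.824, 1.358)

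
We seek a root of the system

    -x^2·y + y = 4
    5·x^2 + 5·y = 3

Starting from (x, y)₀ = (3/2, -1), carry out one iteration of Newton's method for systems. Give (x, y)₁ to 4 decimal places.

(1.7870, -2.5111)

At (3/2, -1): F = (-2.7500, 3.2500).
Jacobian J = [[-2·x·y, -x^2 + 1], [10·x, 5]].
At the point, J = [[3.0000, -1.2500], [15.0000, 5.0000]] (det J = 33.7500).
Solving J·Δ = −F gives Δ = (0.2870, -1.5111).
Then the next iterate is (x, y)₁ = (1.7870, -2.5111).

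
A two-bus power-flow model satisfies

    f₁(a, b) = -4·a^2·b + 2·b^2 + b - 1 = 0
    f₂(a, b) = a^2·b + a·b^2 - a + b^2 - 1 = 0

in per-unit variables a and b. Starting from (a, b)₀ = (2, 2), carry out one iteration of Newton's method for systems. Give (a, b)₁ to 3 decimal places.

At (2, 2): F = (-23.000, 17.000).
Jacobian J = [[-8·a·b, -4·a^2 + 4·b + 1], [2·a·b + b^2 - 1, a^2 + 2·a·b + 2·b]].
At the point, J = [[-32.000, -7.000], [11.000, 16.000]] (det J = -435.000).
Solving J·Δ = −F gives Δ = (-0.572, -0.669).
Then the next iterate is (a, b)₁ = (1.428, 1.331).

(1.428, 1.331)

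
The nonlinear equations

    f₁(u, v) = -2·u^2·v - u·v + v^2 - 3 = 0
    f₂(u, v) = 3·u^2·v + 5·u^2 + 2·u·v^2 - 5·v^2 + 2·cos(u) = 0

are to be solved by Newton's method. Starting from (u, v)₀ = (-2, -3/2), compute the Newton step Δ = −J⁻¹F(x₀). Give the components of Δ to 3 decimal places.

At (-2, -3/2): F = (8.250, -19.08229).
Jacobian J = [[-4·u·v - v, -2·u^2 - u + 2·v], [6·u·v + 10·u + 2·v^2 - 2·sin(u), 3·u^2 + 4·u·v - 10·v]].
At the point, J = [[-10.500, -9.000], [4.31859, 39.000]] (det J = -370.63265).
Solving J·Δ = −F gives Δ = (0.405, 0.444).

(0.405, 0.444)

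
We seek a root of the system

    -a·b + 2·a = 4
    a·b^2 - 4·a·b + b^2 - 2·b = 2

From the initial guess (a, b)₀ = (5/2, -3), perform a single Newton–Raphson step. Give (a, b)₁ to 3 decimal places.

At (5/2, -3): F = (8.500, 65.500).
Jacobian J = [[-b + 2, -a], [b^2 - 4·b, 2·a·b - 4·a + 2·b - 2]].
At the point, J = [[5.000, -2.500], [21.000, -33.000]] (det J = -112.500).
Solving J·Δ = −F gives Δ = (-1.038, 1.324).
Then the next iterate is (a, b)₁ = (1.462, -1.676).

(1.462, -1.676)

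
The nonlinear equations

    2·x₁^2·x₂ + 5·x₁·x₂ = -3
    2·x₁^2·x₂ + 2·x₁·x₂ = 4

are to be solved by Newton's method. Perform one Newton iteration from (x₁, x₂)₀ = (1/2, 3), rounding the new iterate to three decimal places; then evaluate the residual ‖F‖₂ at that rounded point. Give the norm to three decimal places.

At (1/2, 3): F = (12.000, 0.500).
Jacobian J = [[4·x₁·x₂ + 5·x₂, 2·x₁^2 + 5·x₁], [4·x₁·x₂ + 2·x₂, 2·x₁^2 + 2·x₁]].
At the point, J = [[21.000, 3.000], [12.000, 1.500]] (det J = -4.500).
Solving J·Δ = −F gives Δ = (3.667, -29.667).
Then the next iterate is (x₁, x₂)₁ = (4.167, -26.667).
Re-evaluating at (4.167, -26.667): F = (-1478.69260, -1152.32843), so ‖F‖₂ = 1874.671.

1874.671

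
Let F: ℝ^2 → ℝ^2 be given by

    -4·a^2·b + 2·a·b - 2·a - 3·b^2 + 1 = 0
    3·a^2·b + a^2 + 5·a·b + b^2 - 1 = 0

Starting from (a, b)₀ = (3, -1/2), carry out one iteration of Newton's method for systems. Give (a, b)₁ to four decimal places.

(2.8413, -0.2103)

At (3, -1/2): F = (9.2500, -12.7500).
Jacobian J = [[-8·a·b + 2·b - 2, -4·a^2 + 2·a - 6·b], [6·a·b + 2·a + 5·b, 3·a^2 + 5·a + 2·b]].
At the point, J = [[9.0000, -27.0000], [-5.5000, 41.0000]] (det J = 220.5000).
Solving J·Δ = −F gives Δ = (-0.1587, 0.2897).
Then the next iterate is (a, b)₁ = (2.8413, -0.2103).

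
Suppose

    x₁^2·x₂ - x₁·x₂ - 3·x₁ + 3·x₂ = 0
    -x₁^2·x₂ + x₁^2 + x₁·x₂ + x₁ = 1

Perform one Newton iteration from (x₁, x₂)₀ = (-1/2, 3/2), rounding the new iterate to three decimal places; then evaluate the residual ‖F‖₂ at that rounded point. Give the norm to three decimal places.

1.564

At (-1/2, 3/2): F = (7.125, -2.375).
Jacobian J = [[2·x₁·x₂ - x₂ - 3, x₁^2 - x₁ + 3], [-2·x₁·x₂ + 2·x₁ + x₂ + 1, -x₁^2 + x₁]].
At the point, J = [[-6.000, 3.750], [3.000, -0.750]] (det J = -6.750).
Solving J·Δ = −F gives Δ = (0.528, -1.056).
Then the next iterate is (x₁, x₂)₁ = (0.028, 0.444).
Re-evaluating at (0.028, 0.444): F = (1.23592, -0.95913), so ‖F‖₂ = 1.564.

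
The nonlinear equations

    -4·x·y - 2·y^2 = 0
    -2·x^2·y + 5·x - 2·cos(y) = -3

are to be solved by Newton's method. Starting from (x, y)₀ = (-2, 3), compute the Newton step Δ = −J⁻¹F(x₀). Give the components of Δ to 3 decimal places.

(0.778, -0.835)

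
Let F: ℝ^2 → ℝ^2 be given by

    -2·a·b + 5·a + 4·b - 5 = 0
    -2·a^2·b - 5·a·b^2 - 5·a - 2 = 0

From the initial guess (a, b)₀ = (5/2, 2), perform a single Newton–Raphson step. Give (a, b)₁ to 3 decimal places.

(-1.530, 3.470)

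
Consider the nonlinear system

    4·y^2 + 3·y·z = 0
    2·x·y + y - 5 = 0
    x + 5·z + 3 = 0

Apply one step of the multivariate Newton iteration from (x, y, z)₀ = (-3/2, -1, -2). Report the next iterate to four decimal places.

At (-3/2, -1, -2): F = (10.0000, -3.0000, -8.5000).
Jacobian J = [[0, 8·y + 3·z, 3·y], [2·y, 2·x + 1, 0], [1, 0, 5]].
At the point, J = [[0.0000, -14.0000, -3.0000], [-2.0000, -2.0000, 0.0000], [1.0000, 0.0000, 5.0000]] (det J = -146.0000).
Solving J·Δ = −F gives Δ = (-1.7740, 0.2740, 2.0548).
Then the next iterate is (x, y, z)₁ = (-3.2740, -0.7260, 0.0548).

(-3.2740, -0.7260, 0.0548)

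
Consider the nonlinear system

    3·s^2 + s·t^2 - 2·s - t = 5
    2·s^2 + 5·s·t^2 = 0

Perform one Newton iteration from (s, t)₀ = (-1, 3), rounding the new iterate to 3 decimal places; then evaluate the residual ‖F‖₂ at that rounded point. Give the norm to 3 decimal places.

6.735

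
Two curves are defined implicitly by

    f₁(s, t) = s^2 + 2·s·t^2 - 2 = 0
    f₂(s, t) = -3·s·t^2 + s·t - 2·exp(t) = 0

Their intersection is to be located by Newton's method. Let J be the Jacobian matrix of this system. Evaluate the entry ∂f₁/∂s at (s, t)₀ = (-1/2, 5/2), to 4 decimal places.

11.5000

∂f₁/∂s = 2·s + 2·t^2.
At (-1/2, 5/2) this is 11.5000.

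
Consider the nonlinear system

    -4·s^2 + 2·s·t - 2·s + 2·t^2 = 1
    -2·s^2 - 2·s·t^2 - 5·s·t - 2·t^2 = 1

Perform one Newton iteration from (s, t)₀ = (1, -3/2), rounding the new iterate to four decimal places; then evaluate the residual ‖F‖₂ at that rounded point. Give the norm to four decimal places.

2.4049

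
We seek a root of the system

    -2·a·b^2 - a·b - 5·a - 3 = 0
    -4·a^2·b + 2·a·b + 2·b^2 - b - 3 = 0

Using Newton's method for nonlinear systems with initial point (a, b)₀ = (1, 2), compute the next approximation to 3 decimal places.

(0.459, 0.902)

At (1, 2): F = (-18.000, -1.000).
Jacobian J = [[-2·b^2 - b - 5, -4·a·b - a], [-8·a·b + 2·b, -4·a^2 + 2·a + 4·b - 1]].
At the point, J = [[-15.000, -9.000], [-12.000, 5.000]] (det J = -183.000).
Solving J·Δ = −F gives Δ = (-0.541, -1.098).
Then the next iterate is (a, b)₁ = (0.459, 0.902).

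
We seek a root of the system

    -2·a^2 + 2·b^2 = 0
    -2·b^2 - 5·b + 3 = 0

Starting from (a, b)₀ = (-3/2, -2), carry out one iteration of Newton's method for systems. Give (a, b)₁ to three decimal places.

(-4.306, -3.667)

At (-3/2, -2): F = (3.500, 5.000).
Jacobian J = [[-4·a, 4·b], [0, -4·b - 5]].
At the point, J = [[6.000, -8.000], [0.000, 3.000]] (det J = 18.000).
Solving J·Δ = −F gives Δ = (-2.806, -1.667).
Then the next iterate is (a, b)₁ = (-4.306, -3.667).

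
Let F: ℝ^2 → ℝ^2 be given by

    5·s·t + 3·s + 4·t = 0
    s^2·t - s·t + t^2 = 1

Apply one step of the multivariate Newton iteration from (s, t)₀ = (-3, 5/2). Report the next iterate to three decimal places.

At (-3, 5/2): F = (-36.500, 35.250).
Jacobian J = [[5·t + 3, 5·s + 4], [2·s·t - t, s^2 - s + 2·t]].
At the point, J = [[15.500, -11.000], [-17.500, 17.000]] (det J = 71.000).
Solving J·Δ = −F gives Δ = (3.278, 1.301).
Then the next iterate is (s, t)₁ = (0.278, 3.801).

(0.278, 3.801)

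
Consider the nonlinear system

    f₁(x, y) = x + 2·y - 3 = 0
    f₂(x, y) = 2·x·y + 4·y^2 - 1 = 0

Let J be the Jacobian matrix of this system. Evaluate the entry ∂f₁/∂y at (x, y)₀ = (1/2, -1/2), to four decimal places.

2.0000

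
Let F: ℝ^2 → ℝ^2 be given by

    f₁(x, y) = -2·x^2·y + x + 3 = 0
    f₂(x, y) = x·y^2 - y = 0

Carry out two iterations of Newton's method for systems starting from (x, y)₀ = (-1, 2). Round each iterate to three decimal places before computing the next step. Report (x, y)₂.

(-1.440, 0.147)

At (-1, 2): F = (-2.000, -6.000).
Jacobian J = [[-4·x·y + 1, -2·x^2], [y^2, 2·x·y - 1]].
At the point, J = [[9.000, -2.000], [4.000, -5.000]] (det J = -37.000).
Solving J·Δ = −F gives Δ = (-0.054, -1.243).
Then the next iterate is (x, y)₁ = (-1.054, 0.757).
Round to (-1.054, 0.757) and repeat: F = (0.26407, -1.36099), J = [[4.19151, -2.22183], [0.57305, -2.59576]].
Δ = (-0.386, -0.610), so (x, y)₂ = (-1.440, 0.147).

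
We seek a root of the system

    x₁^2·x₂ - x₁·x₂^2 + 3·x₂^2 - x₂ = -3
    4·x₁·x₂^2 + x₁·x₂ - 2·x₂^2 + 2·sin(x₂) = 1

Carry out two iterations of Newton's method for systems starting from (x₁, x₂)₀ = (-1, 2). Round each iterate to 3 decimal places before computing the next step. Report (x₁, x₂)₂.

At (-1, 2): F = (19.000, -25.18141).
Jacobian J = [[2·x₁·x₂ - x₂^2, x₁^2 - 2·x₁·x₂ + 6·x₂ - 1], [4·x₂^2 + x₂, 8·x₁·x₂ + x₁ - 4·x₂ + 2·cos(x₂)]].
At the point, J = [[-8.000, 16.000], [18.000, -25.83229]] (det J = -81.34165).
Solving J·Δ = −F gives Δ = (-1.081, -1.728).
Then the next iterate is (x₁, x₂)₁ = (-2.081, 0.272).
Round to (-2.081, 0.272) and repeat: F = (4.28183, -1.79253), J = [[-1.20605, 6.09462], [0.56794, -5.77078]].
Δ = (3.940, 0.077), so (x₁, x₂)₂ = (1.859, 0.349).

(1.859, 0.349)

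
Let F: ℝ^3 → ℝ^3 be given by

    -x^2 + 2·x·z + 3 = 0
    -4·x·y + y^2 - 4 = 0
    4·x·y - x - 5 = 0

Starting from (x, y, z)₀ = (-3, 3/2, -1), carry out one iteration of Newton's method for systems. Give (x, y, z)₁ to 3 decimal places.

At (-3, 3/2, -1): F = (0.000, 16.250, -20.000).
Jacobian J = [[-2·x + 2·z, 0, 2·x], [-4·y, -4·x + 2·y, 0], [4·y - 1, 4·x, 0]].
At the point, J = [[4.000, 0.000, -6.000], [-6.000, 15.000, 0.000], [5.000, -12.000, 0.000]] (det J = 18.000).
Solving J·Δ = −F gives Δ = (35.000, 12.917, 23.333).
Then the next iterate is (x, y, z)₁ = (32.000, 14.417, 22.333).

(32.000, 14.417, 22.333)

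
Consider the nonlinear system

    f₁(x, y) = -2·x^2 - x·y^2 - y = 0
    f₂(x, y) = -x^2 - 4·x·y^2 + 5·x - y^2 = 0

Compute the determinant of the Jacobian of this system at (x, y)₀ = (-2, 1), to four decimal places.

J = [[-4·x - y^2, -2·x·y - 1], [-2·x - 4·y^2 + 5, -8·x·y - 2·y]].
At the point, J = [[7.0000, 3.0000], [5.0000, 14.0000]].
det J = 83.0000.

83.0000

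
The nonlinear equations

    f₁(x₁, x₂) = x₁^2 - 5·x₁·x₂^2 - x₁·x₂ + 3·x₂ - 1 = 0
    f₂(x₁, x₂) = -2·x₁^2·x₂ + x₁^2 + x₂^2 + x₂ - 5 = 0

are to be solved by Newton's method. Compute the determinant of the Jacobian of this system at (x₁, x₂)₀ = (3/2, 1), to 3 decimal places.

-36.000

J = [[2·x₁ - 5·x₂^2 - x₂, -10·x₁·x₂ - x₁ + 3], [-4·x₁·x₂ + 2·x₁, -2·x₁^2 + 2·x₂ + 1]].
At the point, J = [[-3.000, -13.500], [-3.000, -1.500]].
det J = -36.000.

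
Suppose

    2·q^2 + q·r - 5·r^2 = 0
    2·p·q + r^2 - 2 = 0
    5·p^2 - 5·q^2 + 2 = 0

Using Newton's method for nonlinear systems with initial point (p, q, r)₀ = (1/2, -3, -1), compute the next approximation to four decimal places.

At (1/2, -3, -1): F = (16.0000, -4.0000, -41.7500).
Jacobian J = [[0, 4·q + r, q - 10·r], [2·q, 2·p, 2·r], [10·p, -10·q, 0]].
At the point, J = [[0.0000, -13.0000, 7.0000], [-6.0000, 1.0000, -2.0000], [5.0000, 30.0000, 0.0000]] (det J = -1165.0000).
Solving J·Δ = −F gives Δ = (-0.5779, 1.4880, 0.4777).
Then the next iterate is (p, q, r)₁ = (-0.0779, -1.5120, -0.5223).

(-0.0779, -1.5120, -0.5223)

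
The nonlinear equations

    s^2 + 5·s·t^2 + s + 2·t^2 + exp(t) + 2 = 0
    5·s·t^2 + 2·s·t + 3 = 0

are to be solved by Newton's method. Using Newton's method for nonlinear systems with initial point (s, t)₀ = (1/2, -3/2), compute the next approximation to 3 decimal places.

At (1/2, -3/2): F = (13.09813, 7.125).
Jacobian J = [[2·s + 5·t^2 + 1, 10·s·t + 4·t + exp(t)], [5·t^2 + 2·t, 10·s·t + 2·s]].
At the point, J = [[13.250, -13.27687], [8.250, -6.500]] (det J = 23.40918).
Solving J·Δ = −F gives Δ = (-0.404, 0.583).
Then the next iterate is (s, t)₁ = (0.096, -0.917).

(0.096, -0.917)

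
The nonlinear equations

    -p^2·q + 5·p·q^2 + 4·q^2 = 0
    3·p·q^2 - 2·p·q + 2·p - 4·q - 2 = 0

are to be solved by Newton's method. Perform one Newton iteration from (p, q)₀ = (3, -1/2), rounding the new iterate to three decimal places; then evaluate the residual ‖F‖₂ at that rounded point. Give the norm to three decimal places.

At (3, -1/2): F = (9.250, 11.250).
Jacobian J = [[-2·p·q + 5·q^2, -p^2 + 10·p·q + 8·q], [3·q^2 - 2·q + 2, 6·p·q - 2·p - 4]].
At the point, J = [[4.250, -28.000], [3.750, -19.000]] (det J = 24.250).
Solving J·Δ = −F gives Δ = (-5.742, -0.541).
Then the next iterate is (p, q)₁ = (-2.742, -1.041).
Re-evaluating at (-2.742, -1.041): F = (-2.69572, -17.94320), so ‖F‖₂ = 18.145.

18.145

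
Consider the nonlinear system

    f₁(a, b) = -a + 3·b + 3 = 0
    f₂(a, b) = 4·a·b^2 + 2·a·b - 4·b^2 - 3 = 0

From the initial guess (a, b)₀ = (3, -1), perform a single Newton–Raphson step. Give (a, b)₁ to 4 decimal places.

(-5.2500, -2.7500)

At (3, -1): F = (-3.0000, -1.0000).
Jacobian J = [[-1, 3], [4·b^2 + 2·b, 8·a·b + 2·a - 8·b]].
At the point, J = [[-1.0000, 3.0000], [2.0000, -10.0000]] (det J = 4.0000).
Solving J·Δ = −F gives Δ = (-8.2500, -1.7500).
Then the next iterate is (a, b)₁ = (-5.2500, -2.7500).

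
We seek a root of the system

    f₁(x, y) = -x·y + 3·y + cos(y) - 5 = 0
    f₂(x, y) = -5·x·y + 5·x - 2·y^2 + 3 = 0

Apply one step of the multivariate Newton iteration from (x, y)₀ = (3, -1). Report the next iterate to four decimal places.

At (3, -1): F = (-4.459698, 31.0000).
Jacobian J = [[-y, -x - sin(y) + 3], [-5·y + 5, -5·x - 4·y]].
At the point, J = [[1.0000, 0.841471], [10.0000, -11.0000]] (det J = -19.414710).
Solving J·Δ = −F gives Δ = (1.1832, 3.8938).
Then the next iterate is (x, y)₁ = (4.1832, 2.8938).

(4.1832, 2.8938)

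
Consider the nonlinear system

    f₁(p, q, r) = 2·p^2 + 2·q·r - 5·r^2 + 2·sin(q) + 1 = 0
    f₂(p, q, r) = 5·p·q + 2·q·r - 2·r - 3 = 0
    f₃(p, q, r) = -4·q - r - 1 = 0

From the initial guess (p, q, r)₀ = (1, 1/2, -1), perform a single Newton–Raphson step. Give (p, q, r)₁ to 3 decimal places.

At (1, 1/2, -1): F = (-2.04115, 0.500, -2.000).
Jacobian J = [[4·p, 2·r + 2·cos(q), 2·q - 10·r], [5·q, 5·p + 2·r, 2·q - 2], [0, -4, -1]].
At the point, J = [[4.000, -0.24483, 11.000], [2.500, 3.000, -1.000], [0.000, -4.000, -1.000]] (det J = -138.61209).
Solving J·Δ = −F gives Δ = (0.416, -0.506, 0.023).
Then the next iterate is (p, q, r)₁ = (1.416, -0.006, -0.977).

(1.416, -0.006, -0.977)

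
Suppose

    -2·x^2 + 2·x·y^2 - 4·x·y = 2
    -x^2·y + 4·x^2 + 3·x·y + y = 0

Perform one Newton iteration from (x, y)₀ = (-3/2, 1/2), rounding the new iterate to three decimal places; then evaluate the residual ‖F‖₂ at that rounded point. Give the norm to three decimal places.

At (-3/2, 1/2): F = (-4.250, 6.125).
Jacobian J = [[-4·x + 2·y^2 - 4·y, 4·x·y - 4·x], [-2·x·y + 8·x + 3·y, -x^2 + 3·x + 1]].
At the point, J = [[4.500, 3.000], [-9.000, -5.750]] (det J = 1.125).
Solving J·Δ = −F gives Δ = (-5.389, 9.500).
Then the next iterate is (x, y)₁ = (-6.889, 10.000).
Re-evaluating at (-6.889, 10.000): F = (-1199.15664, -481.41993), so ‖F‖₂ = 1292.185.

1292.185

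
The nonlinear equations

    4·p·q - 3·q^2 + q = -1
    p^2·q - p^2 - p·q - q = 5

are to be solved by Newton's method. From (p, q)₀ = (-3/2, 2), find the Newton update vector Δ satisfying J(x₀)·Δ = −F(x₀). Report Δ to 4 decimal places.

At (-3/2, 2): F = (-21.0000, -1.7500).
Jacobian J = [[4·q, 4·p - 6·q + 1], [2·p·q - 2·p - q, p^2 - p - 1]].
At the point, J = [[8.0000, -17.0000], [-5.0000, 2.7500]] (det J = -63.0000).
Solving J·Δ = −F gives Δ = (-1.3889, -1.8889).

(-1.3889, -1.8889)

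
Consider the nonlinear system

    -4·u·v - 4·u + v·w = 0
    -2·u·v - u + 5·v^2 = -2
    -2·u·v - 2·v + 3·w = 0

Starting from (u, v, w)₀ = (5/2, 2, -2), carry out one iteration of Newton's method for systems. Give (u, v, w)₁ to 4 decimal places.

(1.1396, 0.9132, 0.3170)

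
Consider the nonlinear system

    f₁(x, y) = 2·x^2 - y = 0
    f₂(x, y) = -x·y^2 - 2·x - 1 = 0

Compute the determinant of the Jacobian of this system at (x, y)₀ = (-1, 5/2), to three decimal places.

J = [[4·x, -1], [-y^2 - 2, -2·x·y]].
At the point, J = [[-4.000, -1.000], [-8.250, 5.000]].
det J = -28.250.

-28.250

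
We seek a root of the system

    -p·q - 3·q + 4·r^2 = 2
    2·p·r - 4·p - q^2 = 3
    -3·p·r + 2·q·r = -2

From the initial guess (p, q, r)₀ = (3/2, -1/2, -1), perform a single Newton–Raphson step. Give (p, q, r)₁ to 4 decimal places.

(-0.3776, -0.1259, -0.7966)

At (3/2, -1/2, -1): F = (4.2500, -12.2500, 7.5000).
Jacobian J = [[-q, -p - 3, 8·r], [2·r - 4, -2·q, 2·p], [-3·r, 2·r, -3·p + 2·q]].
At the point, J = [[0.5000, -4.5000, -8.0000], [-6.0000, 1.0000, 3.0000], [3.0000, -2.0000, -5.5000]] (det J = 36.2500).
Solving J·Δ = −F gives Δ = (-1.8776, 0.3741, 0.2034).
Then the next iterate is (p, q, r)₁ = (-0.3776, -0.1259, -0.7966).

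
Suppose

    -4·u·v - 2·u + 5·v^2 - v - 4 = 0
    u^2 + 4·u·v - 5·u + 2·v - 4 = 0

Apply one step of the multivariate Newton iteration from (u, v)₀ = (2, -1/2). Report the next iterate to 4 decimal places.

At (2, -1/2): F = (-2.2500, -15.0000).
Jacobian J = [[-4·v - 2, -4·u + 10·v - 1], [2·u + 4·v - 5, 4·u + 2]].
At the point, J = [[0.0000, -14.0000], [-3.0000, 10.0000]] (det J = -42.0000).
Solving J·Δ = −F gives Δ = (-5.5357, -0.1607).
Then the next iterate is (u, v)₁ = (-3.5357, -0.6607).

(-3.5357, -0.6607)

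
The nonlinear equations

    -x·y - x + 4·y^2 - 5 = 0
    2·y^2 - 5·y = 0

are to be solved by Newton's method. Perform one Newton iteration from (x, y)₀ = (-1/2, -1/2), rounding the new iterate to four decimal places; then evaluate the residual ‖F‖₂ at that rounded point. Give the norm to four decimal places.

At (-1/2, -1/2): F = (-3.7500, 3.0000).
Jacobian J = [[-y - 1, -x + 8·y], [0, 4·y - 5]].
At the point, J = [[-0.5000, -3.5000], [0.0000, -7.0000]] (det J = 3.5000).
Solving J·Δ = −F gives Δ = (-10.5000, 0.4286).
Then the next iterate is (x, y)₁ = (-11.0000, -0.0714).
Re-evaluating at (-11.0000, -0.0714): F = (5.234992, 0.367196), so ‖F‖₂ = 5.2479.

5.2479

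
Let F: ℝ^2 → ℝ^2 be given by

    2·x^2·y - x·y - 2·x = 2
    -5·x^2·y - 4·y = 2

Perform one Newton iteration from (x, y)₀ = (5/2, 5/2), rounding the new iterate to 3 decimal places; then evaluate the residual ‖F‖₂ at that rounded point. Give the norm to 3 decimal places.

At (5/2, 5/2): F = (18.000, -90.125).
Jacobian J = [[4·x·y - y - 2, 2·x^2 - x], [-10·x·y, -5·x^2 - 4]].
At the point, J = [[20.500, 10.000], [-62.500, -35.250]] (det J = -97.625).
Solving J·Δ = −F gives Δ = (2.732, -7.401).
Then the next iterate is (x, y)₁ = (5.232, -4.901).
Re-evaluating at (5.232, -4.901): F = (-255.14019, 688.39956), so ‖F‖₂ = 734.160.

734.160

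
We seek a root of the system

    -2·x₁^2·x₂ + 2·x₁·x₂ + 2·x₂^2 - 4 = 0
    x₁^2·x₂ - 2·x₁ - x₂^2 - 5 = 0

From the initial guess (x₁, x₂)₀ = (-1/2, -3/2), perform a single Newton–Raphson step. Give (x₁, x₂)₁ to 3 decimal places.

At (-1/2, -3/2): F = (2.750, -6.625).
Jacobian J = [[-4·x₁·x₂ + 2·x₂, -2·x₁^2 + 2·x₁ + 4·x₂], [2·x₁·x₂ - 2, x₁^2 - 2·x₂]].
At the point, J = [[-6.000, -7.500], [-0.500, 3.250]] (det J = -23.250).
Solving J·Δ = −F gives Δ = (-1.753, 1.769).
Then the next iterate is (x₁, x₂)₁ = (-2.253, 0.269).

(-2.253, 0.269)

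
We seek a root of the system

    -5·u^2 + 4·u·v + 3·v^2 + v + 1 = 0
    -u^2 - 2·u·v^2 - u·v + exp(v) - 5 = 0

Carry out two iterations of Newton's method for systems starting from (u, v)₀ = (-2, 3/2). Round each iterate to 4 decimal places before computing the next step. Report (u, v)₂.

(-0.7707, 1.0970)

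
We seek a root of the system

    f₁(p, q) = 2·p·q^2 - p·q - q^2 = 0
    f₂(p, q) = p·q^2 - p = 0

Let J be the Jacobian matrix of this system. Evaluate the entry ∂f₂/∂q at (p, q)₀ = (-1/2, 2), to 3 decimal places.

-2.000

∂f₂/∂q = 2·p·q.
At (-1/2, 2) this is -2.000.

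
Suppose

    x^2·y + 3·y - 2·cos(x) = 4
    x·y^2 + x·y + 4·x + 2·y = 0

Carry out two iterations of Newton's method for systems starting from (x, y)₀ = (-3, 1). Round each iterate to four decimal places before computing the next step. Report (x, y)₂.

At (-3, 1): F = (9.979985, -16.0000).
Jacobian J = [[2·x·y + 2·sin(x), x^2 + 3], [y^2 + y + 4, 2·x·y + x + 2]].
At the point, J = [[-6.282240, 12.0000], [6.0000, -7.0000]] (det J = -28.024320).
Solving J·Δ = −F gives Δ = (4.3584, 1.4500).
Then the next iterate is (x, y)₁ = (1.3584, 2.4500).
Round to (1.3584, 2.4500) and repeat: F = (7.449258, 21.815476), J = [[8.611217, 4.845251], [12.4525, 10.014560]].
Δ = (1.2007, -3.6714), so (x, y)₂ = (2.5591, -1.2214).

(2.5591, -1.2214)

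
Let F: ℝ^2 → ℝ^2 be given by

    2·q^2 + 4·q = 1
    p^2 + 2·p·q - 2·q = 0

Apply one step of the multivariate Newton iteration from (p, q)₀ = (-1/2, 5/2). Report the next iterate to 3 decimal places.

(0.161, 0.964)

At (-1/2, 5/2): F = (21.500, -7.250).
Jacobian J = [[0, 4·q + 4], [2·p + 2·q, 2·p - 2]].
At the point, J = [[0.000, 14.000], [4.000, -3.000]] (det J = -56.000).
Solving J·Δ = −F gives Δ = (0.661, -1.536).
Then the next iterate is (p, q)₁ = (0.161, 0.964).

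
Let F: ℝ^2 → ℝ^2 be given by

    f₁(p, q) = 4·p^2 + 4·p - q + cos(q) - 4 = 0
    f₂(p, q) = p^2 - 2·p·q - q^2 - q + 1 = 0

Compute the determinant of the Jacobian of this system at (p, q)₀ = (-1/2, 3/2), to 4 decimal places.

-7.9900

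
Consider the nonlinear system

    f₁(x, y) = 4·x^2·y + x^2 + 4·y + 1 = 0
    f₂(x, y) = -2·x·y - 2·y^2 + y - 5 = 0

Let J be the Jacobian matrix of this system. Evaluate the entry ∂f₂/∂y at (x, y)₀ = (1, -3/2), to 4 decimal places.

∂f₂/∂y = -2·x - 4·y + 1.
At (1, -3/2) this is 5.0000.

5.0000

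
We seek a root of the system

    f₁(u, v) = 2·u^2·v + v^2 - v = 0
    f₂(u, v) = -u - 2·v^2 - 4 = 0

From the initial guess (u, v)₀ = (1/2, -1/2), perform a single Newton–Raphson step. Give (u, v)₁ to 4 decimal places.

(-1.3571, 1.0714)

At (1/2, -1/2): F = (0.5000, -5.0000).
Jacobian J = [[4·u·v, 2·u^2 + 2·v - 1], [-1, -4·v]].
At the point, J = [[-1.0000, -1.5000], [-1.0000, 2.0000]] (det J = -3.5000).
Solving J·Δ = −F gives Δ = (-1.8571, 1.5714).
Then the next iterate is (u, v)₁ = (-1.3571, 1.0714).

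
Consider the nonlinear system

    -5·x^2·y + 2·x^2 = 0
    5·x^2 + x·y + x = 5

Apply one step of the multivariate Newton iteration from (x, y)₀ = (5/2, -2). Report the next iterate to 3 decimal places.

(1.467, -1.583)

At (5/2, -2): F = (75.000, 23.750).
Jacobian J = [[-10·x·y + 4·x, -5·x^2], [10·x + y + 1, x]].
At the point, J = [[60.000, -31.250], [24.000, 2.500]] (det J = 900.000).
Solving J·Δ = −F gives Δ = (-1.033, 0.417).
Then the next iterate is (x, y)₁ = (1.467, -1.583).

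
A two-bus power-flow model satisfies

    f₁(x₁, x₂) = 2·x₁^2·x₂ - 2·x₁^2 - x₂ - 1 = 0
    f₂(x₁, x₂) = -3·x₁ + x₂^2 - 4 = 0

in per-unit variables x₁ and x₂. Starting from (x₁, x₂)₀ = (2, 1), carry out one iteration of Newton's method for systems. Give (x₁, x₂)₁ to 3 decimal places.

(-0.810, 1.286)

At (2, 1): F = (-2.000, -9.000).
Jacobian J = [[4·x₁·x₂ - 4·x₁, 2·x₁^2 - 1], [-3, 2·x₂]].
At the point, J = [[0.000, 7.000], [-3.000, 2.000]] (det J = 21.000).
Solving J·Δ = −F gives Δ = (-2.810, 0.286).
Then the next iterate is (x₁, x₂)₁ = (-0.810, 1.286).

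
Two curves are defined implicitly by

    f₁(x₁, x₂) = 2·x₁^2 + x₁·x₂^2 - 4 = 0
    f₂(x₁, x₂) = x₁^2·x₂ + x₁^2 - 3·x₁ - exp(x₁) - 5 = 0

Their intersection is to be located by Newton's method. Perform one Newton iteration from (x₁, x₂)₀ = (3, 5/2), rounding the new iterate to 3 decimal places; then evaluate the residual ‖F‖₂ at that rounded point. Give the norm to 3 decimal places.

9.619

At (3, 5/2): F = (32.750, -2.58554).
Jacobian J = [[4·x₁ + x₂^2, 2·x₁·x₂], [2·x₁·x₂ + 2·x₁ - exp(x₁) - 3, x₁^2]].
At the point, J = [[18.250, 15.000], [-2.08554, 9.000]] (det J = 195.53305).
Solving J·Δ = −F gives Δ = (-1.706, -0.108).
Then the next iterate is (x₁, x₂)₁ = (1.294, 2.392).
Re-evaluating at (1.294, 2.392): F = (6.75271, -6.84966), so ‖F‖₂ = 9.619.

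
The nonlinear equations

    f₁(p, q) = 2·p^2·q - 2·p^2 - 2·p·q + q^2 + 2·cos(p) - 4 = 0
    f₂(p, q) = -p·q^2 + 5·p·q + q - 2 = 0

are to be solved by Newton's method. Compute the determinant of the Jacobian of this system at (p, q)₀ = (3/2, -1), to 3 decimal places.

J = [[4·p·q - 4·p - 2·q - 2·sin(p), 2·p^2 - 2·p + 2·q], [-q^2 + 5·q, -2·p·q + 5·p + 1]].
At the point, J = [[-11.99499, -0.500], [-6.000, 11.500]].
det J = -140.942.

-140.942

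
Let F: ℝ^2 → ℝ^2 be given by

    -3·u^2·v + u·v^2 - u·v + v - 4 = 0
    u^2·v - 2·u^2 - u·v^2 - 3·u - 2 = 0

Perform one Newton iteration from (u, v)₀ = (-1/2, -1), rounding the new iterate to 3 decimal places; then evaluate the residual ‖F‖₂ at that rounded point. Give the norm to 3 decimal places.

19.019

At (-1/2, -1): F = (-5.250, -0.750).
Jacobian J = [[-6·u·v + v^2 - v, -3·u^2 + 2·u·v - u + 1], [2·u·v - 4·u - v^2 - 3, u^2 - 2·u·v]].
At the point, J = [[-1.000, 1.750], [-1.000, -0.750]] (det J = 2.500).
Solving J·Δ = −F gives Δ = (-2.100, 1.800).
Then the next iterate is (u, v)₁ = (-2.600, 0.800).
Re-evaluating at (-2.600, 0.800): F = (-19.008, -0.648), so ‖F‖₂ = 19.019.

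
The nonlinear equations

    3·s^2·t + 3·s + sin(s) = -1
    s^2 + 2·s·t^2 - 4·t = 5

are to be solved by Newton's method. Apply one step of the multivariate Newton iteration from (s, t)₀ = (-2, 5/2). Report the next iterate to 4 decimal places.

(-1.7371, 1.0931)

At (-2, 5/2): F = (24.090703, -36.0000).
Jacobian J = [[6·s·t + cos(s) + 3, 3·s^2], [2·s + 2·t^2, 4·s·t - 4]].
At the point, J = [[-27.416147, 12.0000], [8.5000, -24.0000]] (det J = 555.987524).
Solving J·Δ = −F gives Δ = (0.2629, -1.4069).
Then the next iterate is (s, t)₁ = (-1.7371, 1.0931).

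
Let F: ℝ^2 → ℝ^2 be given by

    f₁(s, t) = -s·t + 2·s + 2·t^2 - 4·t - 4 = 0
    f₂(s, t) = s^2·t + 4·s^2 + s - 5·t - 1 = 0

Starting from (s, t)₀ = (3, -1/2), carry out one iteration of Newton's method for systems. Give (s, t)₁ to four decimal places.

At (3, -1/2): F = (6.0000, 36.0000).
Jacobian J = [[-t + 2, -s + 4·t - 4], [2·s·t + 8·s + 1, s^2 - 5]].
At the point, J = [[2.5000, -9.0000], [22.0000, 4.0000]] (det J = 208.0000).
Solving J·Δ = −F gives Δ = (-1.6731, 0.2019).
Then the next iterate is (s, t)₁ = (1.3269, -0.2981).

(1.3269, -0.2981)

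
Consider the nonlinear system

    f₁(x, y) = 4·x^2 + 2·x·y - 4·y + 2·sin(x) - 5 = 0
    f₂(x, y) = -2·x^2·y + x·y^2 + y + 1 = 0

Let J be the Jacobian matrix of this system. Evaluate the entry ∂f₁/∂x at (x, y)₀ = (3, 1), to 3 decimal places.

24.020

∂f₁/∂x = 8·x + 2·y + 2·cos(x).
At (3, 1) this is 24.020.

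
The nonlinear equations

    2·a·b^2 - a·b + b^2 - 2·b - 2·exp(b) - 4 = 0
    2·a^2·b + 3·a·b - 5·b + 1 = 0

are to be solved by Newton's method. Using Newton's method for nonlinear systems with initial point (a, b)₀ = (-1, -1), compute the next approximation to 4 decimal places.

At (-1, -1): F = (-4.735759, 7.0000).
Jacobian J = [[2·b^2 - b, 4·a·b - a + 2·b - 2·exp(b) - 2], [4·a·b + 3·b, 2·a^2 + 3·a - 5]].
At the point, J = [[3.0000, 0.264241], [1.0000, -6.0000]] (det J = -18.264241).
Solving J·Δ = −F gives Δ = (1.4545, 1.4091).
Then the next iterate is (a, b)₁ = (0.4545, 0.4091).

(0.4545, 0.4091)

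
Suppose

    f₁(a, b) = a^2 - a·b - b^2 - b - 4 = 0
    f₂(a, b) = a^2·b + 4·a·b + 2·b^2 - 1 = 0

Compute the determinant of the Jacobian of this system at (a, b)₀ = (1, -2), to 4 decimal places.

12.0000

J = [[2·a - b, -a - 2·b - 1], [2·a·b + 4·b, a^2 + 4·a + 4·b]].
At the point, J = [[4.0000, 2.0000], [-12.0000, -3.0000]].
det J = 12.0000.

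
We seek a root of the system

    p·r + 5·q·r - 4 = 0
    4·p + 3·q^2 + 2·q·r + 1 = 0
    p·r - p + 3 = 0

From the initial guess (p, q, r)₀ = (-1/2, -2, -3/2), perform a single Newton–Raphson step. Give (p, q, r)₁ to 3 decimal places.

At (-1/2, -2, -3/2): F = (11.750, 17.000, 4.250).
Jacobian J = [[r, 5·r, p + 5·q], [4, 6·q + 2·r, 2·q], [r - 1, 0, p]].
At the point, J = [[-1.500, -7.500, -10.500], [4.000, -15.000, -4.000], [-2.500, 0.000, -0.500]] (det J = 292.500).
Solving J·Δ = −F gives Δ = (1.769, 1.697, -0.346).
Then the next iterate is (p, q, r)₁ = (1.269, -0.303, -1.846).

(1.269, -0.303, -1.846)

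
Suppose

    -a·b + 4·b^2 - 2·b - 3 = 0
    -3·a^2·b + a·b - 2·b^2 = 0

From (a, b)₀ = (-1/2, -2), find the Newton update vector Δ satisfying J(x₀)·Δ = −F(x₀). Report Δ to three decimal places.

(0.093, 0.925)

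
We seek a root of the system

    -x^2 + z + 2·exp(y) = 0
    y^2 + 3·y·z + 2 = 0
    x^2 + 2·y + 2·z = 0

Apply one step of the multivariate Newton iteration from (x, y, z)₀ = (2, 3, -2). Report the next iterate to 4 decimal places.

(0.6151, 1.9921, -1.2222)

At (2, 3, -2): F = (34.171074, -7.0000, 6.0000).
Jacobian J = [[-2·x, 2·exp(y), 1], [0, 2·y + 3·z, 3·y], [2·x, 2, 2]].
At the point, J = [[-4.0000, 40.171074, 1.0000], [0.0000, 0.0000, 9.0000], [4.0000, 2.0000, 2.0000]] (det J = 1518.158658).
Solving J·Δ = −F gives Δ = (-1.3849, -1.0079, 0.7778).
Then the next iterate is (x, y, z)₁ = (0.6151, 1.9921, -1.2222).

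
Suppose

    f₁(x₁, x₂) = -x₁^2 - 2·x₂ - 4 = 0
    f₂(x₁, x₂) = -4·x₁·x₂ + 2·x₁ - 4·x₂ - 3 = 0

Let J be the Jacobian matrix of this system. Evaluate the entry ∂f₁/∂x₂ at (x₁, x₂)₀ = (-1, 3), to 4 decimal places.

∂f₁/∂x₂ = -2.
At (-1, 3) this is -2.0000.

-2.0000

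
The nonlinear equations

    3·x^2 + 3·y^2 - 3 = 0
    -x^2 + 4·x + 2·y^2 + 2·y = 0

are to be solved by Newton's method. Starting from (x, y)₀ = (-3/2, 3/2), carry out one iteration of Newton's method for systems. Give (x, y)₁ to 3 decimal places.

(-0.828, 1.006)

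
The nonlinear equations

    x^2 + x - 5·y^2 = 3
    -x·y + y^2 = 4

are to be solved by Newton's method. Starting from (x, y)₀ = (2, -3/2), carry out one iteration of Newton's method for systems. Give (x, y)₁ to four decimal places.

(2.4737, -1.1079)

At (2, -3/2): F = (-8.2500, 1.2500).
Jacobian J = [[2·x + 1, -10·y], [-y, -x + 2·y]].
At the point, J = [[5.0000, 15.0000], [1.5000, -5.0000]] (det J = -47.5000).
Solving J·Δ = −F gives Δ = (0.4737, 0.3921).
Then the next iterate is (x, y)₁ = (2.4737, -1.1079).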